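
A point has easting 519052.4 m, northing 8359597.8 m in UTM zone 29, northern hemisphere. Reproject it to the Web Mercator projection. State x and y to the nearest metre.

Unproject from UTM 29N (λ₀ = -9°) → φ = 75.32160025°, λ = -8.32640126°.
Web Mercator (R = 6378137 m): x = -926890.748 m, y = 13072035.224 m.

x -926891 m, y 13072035 m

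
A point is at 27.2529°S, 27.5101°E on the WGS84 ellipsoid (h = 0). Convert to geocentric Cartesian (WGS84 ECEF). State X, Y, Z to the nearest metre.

WGS84: a = 6378137 m, e² = 0.006694380; N(φ) = a/√(1−e²sin²φ) = 6382618.350 m.
X = (N+h)·cosφ·cosλ = 5032534.396 m; Y = (N+h)·cosφ·sinλ = 2620899.220 m; Z = (N(1−e²)+h)·sinφ = -2903155.840 m.

X 5032534 m, Y 2620899 m, Z -2903156 m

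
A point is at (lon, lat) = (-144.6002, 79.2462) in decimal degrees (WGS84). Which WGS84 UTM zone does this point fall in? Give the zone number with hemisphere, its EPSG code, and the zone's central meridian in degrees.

UTM zone = ⌊(λ + 180)/6⌋ + 1; -144.6002° ∈ [-150°, -144°) → zone 6.
Hemisphere: N (φ ≥ 0).
Central meridian λ₀ = 6×6 − 183 = -147°.
EPSG code: 32606.

Zone 6N (EPSG:32606), central meridian -147°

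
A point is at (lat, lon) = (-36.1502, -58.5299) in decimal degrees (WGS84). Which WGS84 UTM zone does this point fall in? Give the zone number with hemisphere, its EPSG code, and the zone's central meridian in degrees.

Zone 21S (EPSG:32721), central meridian -57°

UTM zone = ⌊(λ + 180)/6⌋ + 1; -58.5299° ∈ [-60°, -54°) → zone 21.
Hemisphere: S (φ < 0).
Central meridian λ₀ = 6×21 − 183 = -57°.
EPSG code: 32721.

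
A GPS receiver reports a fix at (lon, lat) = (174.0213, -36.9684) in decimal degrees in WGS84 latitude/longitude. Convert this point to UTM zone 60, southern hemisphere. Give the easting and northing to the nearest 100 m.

Zone 60 central meridian λ₀ = 6×60 − 183 = 177°; Δλ = -2.9787°.
Transverse Mercator on WGS84 with k₀ = 0.9996 gives E = 234824.009 m, N = 5904485.691 m.

E 234800 m, N 5904500 m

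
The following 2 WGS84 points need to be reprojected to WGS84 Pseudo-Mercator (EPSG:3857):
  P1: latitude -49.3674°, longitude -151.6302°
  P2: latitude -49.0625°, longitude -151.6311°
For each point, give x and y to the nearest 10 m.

Web Mercator: x = R·λ, y = R·ln tan(π/4+φ/2), R = 6378137 m.
P1 (-49.3674°, -151.6302°) → (-16879396.653, -6337432.983) m.
P2 (-49.0625°, -151.6311°) → (-16879496.840, -6285472.998) m.

P1: x -16879400 m, y -6337430 m; P2: x -16879500 m, y -6285470 m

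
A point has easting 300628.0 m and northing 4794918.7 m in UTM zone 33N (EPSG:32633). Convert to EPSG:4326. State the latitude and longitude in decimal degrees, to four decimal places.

lat 43.2807°, lon 12.5428°

Zone 33N: λ₀ = 15°, k₀ = 0.9996, false easting 500000 m.
Meridian distance M = (N − FN)/k₀ = 4796837.4 m.
Inverse transverse Mercator on WGS84 gives φ = 43.28070013°, λ = 12.54279956°.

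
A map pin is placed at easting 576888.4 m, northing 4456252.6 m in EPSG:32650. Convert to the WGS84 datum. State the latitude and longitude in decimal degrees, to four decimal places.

Zone 50N: λ₀ = 117°, k₀ = 0.9996, false easting 500000 m.
Meridian distance M = (N − FN)/k₀ = 4458035.8 m.
Inverse transverse Mercator on WGS84 gives φ = 40.25320036°, λ = 117.90409954°.

lat 40.2532°, lon 117.9041°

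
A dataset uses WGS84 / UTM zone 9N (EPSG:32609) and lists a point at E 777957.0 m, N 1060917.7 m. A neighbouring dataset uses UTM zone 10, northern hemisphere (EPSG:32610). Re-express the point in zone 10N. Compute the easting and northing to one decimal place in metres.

UTM 9N → geographic: φ = 9.58830027°, λ = -126.46769986°.
UTM 10N (λ₀ = -123°) forward: E = 119265.962 m, N = 1061814.940 m.

E 119266.0 m, N 1061814.9 m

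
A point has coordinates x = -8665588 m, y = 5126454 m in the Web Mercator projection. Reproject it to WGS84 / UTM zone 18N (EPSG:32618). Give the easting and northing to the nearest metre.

E 263581 m, N 4628051 m

Web Mercator inverse (R = 6378137 m) → φ = 41.76909831°, λ = -77.84430146°.
UTM 18N forward: E = 263580.964 m, N = 4628050.692 m.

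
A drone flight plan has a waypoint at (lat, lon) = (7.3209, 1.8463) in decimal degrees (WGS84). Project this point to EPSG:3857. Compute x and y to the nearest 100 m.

Web Mercator is spherical with R = a = 6378137 m.
x = R·λ = 6378137 × 0.032224014 = 205529.176 m.
y = R·ln tan(π/4 + φ/2) = 6378137 × 0.128122911 = 817185.477 m.

x 205500 m, y 817200 m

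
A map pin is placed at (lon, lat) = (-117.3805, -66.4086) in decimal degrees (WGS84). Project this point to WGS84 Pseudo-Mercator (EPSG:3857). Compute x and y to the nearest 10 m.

Web Mercator is spherical with R = a = 6378137 m.
x = R·λ = 6378137 × -2.048676203 = -13066737.489 m.
y = R·ln tan(π/4 + φ/2) = 6378137 × -1.566222492 = -9989581.625 m.

x -13066740 m, y -9989580 m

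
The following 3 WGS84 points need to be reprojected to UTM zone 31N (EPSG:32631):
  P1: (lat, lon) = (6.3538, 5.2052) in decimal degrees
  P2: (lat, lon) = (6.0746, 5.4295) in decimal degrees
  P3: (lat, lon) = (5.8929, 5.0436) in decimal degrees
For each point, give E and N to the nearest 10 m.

P1: E 743950 m, N 702830 m; P2: E 768910 m, N 672050 m; P3: E 726260 m, N 651780 m

UTM zone 31N: λ₀ = 3°, k₀ = 0.9996.
P1 (6.3538°, 5.2052°) → (743945.427, 702834.367) m.
P2 (6.0746°, 5.4295°) → (768913.936, 672054.634) m.
P3 (5.8929°, 5.0436°) → (726255.086, 651779.925) m.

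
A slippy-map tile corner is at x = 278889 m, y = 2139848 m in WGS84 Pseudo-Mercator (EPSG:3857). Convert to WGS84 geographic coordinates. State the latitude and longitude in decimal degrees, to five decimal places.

lat 18.87180°, lon 2.50530°

R = 6378137 m. λ = x/R = 2.50530251°.
φ = 2·arctan(exp(y/R)) − 90° = 2·arctan(1.39864) − 90° = 18.87179795°.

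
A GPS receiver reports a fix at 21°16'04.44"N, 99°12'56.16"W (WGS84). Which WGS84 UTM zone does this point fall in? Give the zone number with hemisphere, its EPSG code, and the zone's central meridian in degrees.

UTM zone = ⌊(λ + 180)/6⌋ + 1; -99.2156° ∈ [-102°, -96°) → zone 14.
Hemisphere: N (φ ≥ 0).
Central meridian λ₀ = 6×14 − 183 = -99°.
EPSG code: 32614.

Zone 14N (EPSG:32614), central meridian -99°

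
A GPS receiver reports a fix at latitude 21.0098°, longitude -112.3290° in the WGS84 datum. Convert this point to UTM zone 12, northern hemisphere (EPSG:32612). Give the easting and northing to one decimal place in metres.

E 361878.4 m, N 2323806.6 m

Zone 12 central meridian λ₀ = 6×12 − 183 = -111°; Δλ = -1.3290°.
Transverse Mercator on WGS84 with k₀ = 0.9996 gives E = 361878.360 m, N = 2323806.627 m.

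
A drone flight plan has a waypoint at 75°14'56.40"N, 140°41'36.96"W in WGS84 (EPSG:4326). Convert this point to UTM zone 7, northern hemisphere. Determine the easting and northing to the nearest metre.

Zone 7 central meridian λ₀ = 6×7 − 183 = -141°; Δλ = +0.3064°.
Transverse Mercator on WGS84 with k₀ = 0.9996 gives E = 508708.405 m, N = 8351411.494 m.

E 508708 m, N 8351411 m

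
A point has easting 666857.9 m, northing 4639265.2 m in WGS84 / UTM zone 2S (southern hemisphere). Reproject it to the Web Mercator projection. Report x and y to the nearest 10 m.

Unproject from UTM 2S (λ₀ = -171°) → φ = -48.37769981°, λ = -168.74659951°.
Web Mercator (R = 6378137 m): x = -18784785.530 m, y = -6169922.232 m.

x -18784790 m, y -6169920 m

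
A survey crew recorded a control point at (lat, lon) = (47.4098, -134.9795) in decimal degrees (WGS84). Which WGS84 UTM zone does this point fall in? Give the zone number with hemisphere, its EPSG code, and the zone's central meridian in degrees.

UTM zone = ⌊(λ + 180)/6⌋ + 1; -134.9795° ∈ [-138°, -132°) → zone 8.
Hemisphere: N (φ ≥ 0).
Central meridian λ₀ = 6×8 − 183 = -135°.
EPSG code: 32608.

Zone 8N (EPSG:32608), central meridian -135°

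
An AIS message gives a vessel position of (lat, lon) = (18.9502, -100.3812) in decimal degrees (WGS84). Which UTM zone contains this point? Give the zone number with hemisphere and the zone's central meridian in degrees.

Zone 14N, central meridian -99°

UTM zone = ⌊(λ + 180)/6⌋ + 1; -100.3812° ∈ [-102°, -96°) → zone 14.
Hemisphere: N (φ ≥ 0).
Central meridian λ₀ = 6×14 − 183 = -99°.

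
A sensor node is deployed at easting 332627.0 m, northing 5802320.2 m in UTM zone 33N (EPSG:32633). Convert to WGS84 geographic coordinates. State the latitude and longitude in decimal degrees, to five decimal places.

lat 52.34560°, lon 12.54280°

Zone 33N: λ₀ = 15°, k₀ = 0.9996, false easting 500000 m.
Meridian distance M = (N − FN)/k₀ = 5804642.1 m.
Inverse transverse Mercator on WGS84 gives φ = 52.34560026°, λ = 12.54280031°.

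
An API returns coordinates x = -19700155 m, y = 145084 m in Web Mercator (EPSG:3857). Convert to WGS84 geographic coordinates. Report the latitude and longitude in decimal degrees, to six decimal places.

lat 1.303199°, lon -176.969503°

R = 6378137 m. λ = x/R = -176.96950336°.
φ = 2·arctan(exp(y/R)) − 90° = 2·arctan(1.02301) − 90° = 1.30319937°.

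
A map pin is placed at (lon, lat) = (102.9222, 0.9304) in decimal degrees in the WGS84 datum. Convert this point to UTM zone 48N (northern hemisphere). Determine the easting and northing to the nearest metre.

Zone 48 central meridian λ₀ = 6×48 − 183 = 105°; Δλ = -2.0778°.
Transverse Mercator on WGS84 with k₀ = 0.9996 gives E = 268772.159 m, N = 102905.348 m.

E 268772 m, N 102905 m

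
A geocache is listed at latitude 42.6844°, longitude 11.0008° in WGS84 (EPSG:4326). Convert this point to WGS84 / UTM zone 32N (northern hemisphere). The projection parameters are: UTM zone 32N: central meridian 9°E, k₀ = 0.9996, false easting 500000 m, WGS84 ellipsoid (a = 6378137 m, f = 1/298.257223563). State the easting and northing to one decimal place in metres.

Zone 32 central meridian λ₀ = 6×32 − 183 = 9°; Δλ = +2.0008°.
Transverse Mercator on WGS84 with k₀ = 0.9996 gives E = 663916.834 m, N = 4727709.678 m.

E 663916.8 m, N 4727709.7 m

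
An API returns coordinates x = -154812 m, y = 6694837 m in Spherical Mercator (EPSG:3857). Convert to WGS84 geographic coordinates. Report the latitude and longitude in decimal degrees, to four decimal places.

lat 51.4139°, lon -1.3907°

R = 6378137 m. λ = x/R = -1.39069986°.
φ = 2·arctan(exp(y/R)) − 90° = 2·arctan(2.85666) − 90° = 51.41389998°.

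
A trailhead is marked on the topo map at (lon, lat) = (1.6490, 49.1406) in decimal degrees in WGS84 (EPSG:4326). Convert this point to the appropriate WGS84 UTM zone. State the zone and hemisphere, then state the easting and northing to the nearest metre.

Zone 31N: E 401464 m, N 5443965 m

Longitude 1.6490° lies in the 6° band [0°, 6°), giving zone 31; latitude is north of the equator, so 31N.
Zone 31 central meridian λ₀ = 6×31 − 183 = 3°; Δλ = -1.3510°.
Transverse Mercator on WGS84 with k₀ = 0.9996 gives E = 401464.196 m, N = 5443964.503 m.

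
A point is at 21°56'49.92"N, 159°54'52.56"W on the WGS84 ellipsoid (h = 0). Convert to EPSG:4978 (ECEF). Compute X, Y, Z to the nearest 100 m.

X -5558700 m, Y -2032600 m, Z 2369000 m

WGS84: a = 6378137 m, e² = 0.006694380; N(φ) = a/√(1−e²sin²φ) = 6381121.324 m.
X = (N+h)·cosφ·cosλ = -5558709.913 m; Y = (N+h)·cosφ·sinλ = -2032592.961 m; Z = (N(1−e²)+h)·sinφ = 2368991.070 m.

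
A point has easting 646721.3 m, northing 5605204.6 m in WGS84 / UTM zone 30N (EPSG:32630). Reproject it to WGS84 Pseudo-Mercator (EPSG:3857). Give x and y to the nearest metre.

x -103260 m, y 6547387 m

Unproject from UTM 30N (λ₀ = -3°) → φ = 50.58029998°, λ = -0.92759994°.
Web Mercator (R = 6378137 m): x = -103259.954 m, y = 6547386.762 m.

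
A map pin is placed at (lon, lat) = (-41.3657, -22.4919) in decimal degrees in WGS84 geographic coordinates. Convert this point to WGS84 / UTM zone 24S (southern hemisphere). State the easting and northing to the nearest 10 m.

Zone 24 central meridian λ₀ = 6×24 − 183 = -39°; Δλ = -2.3657°.
Transverse Mercator on WGS84 with k₀ = 0.9996 gives E = 256612.295 m, N = 7510802.024 m.

E 256610 m, N 7510800 m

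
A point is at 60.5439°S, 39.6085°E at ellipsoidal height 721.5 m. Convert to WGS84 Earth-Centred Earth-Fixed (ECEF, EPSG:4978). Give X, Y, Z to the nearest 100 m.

WGS84: a = 6378137 m, e² = 0.006694380; N(φ) = a/√(1−e²sin²φ) = 6394385.041 m.
X = (N+h)·cosφ·cosλ = 2422840.005 m; Y = (N+h)·cosφ·sinλ = 2004953.066 m; Z = (N(1−e²)+h)·sinφ = -5531155.639 m.

X 2422800 m, Y 2005000 m, Z -5531200 m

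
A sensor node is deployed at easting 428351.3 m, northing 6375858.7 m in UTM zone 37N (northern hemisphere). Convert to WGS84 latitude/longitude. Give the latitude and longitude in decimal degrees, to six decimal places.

Zone 37N: λ₀ = 39°, k₀ = 0.9996, false easting 500000 m.
Meridian distance M = (N − FN)/k₀ = 6378410.1 m.
Inverse transverse Mercator on WGS84 gives φ = 57.51959958°, λ = 37.80379937°.

lat 57.519600°, lon 37.803799°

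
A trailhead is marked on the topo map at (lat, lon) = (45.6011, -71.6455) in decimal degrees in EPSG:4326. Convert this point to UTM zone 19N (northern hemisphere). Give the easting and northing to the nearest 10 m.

Zone 19 central meridian λ₀ = 6×19 − 183 = -69°; Δλ = -2.6455°.
Transverse Mercator on WGS84 with k₀ = 0.9996 gives E = 293687.214 m, N = 5053132.827 m.

E 293690 m, N 5053130 m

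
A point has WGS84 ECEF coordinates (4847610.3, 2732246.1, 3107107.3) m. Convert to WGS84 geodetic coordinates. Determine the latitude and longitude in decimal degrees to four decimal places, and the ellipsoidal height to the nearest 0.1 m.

lat 29.3419°, lon 29.4068°, h 238.3 m

λ = atan2(Y, X) = 29.40680029°; p = √(X²+Y²) = 5564574.9 m.
Bowring's method on WGS84 (a = 6378137 m, b = 6356752.314 m) gives φ = 29.34189997°, h = 238.309 m.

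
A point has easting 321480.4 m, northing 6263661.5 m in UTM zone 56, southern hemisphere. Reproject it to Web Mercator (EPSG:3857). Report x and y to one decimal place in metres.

Unproject from UTM 56S (λ₀ = 153°) → φ = -33.75209977°, λ = 151.07259978°.
Web Mercator (R = 6378137 m): x = 16817324.880 m, y = -3995563.456 m.

x 16817324.9 m, y -3995563.5 m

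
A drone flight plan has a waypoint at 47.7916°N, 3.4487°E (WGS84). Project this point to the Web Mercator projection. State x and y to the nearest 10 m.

x 383910 m, y 6072250 m

Web Mercator is spherical with R = a = 6378137 m.
x = R·λ = 6378137 × 0.060191170 = 383907.528 m.
y = R·ln tan(π/4 + φ/2) = 6378137 × 0.952041993 = 6072254.263 m.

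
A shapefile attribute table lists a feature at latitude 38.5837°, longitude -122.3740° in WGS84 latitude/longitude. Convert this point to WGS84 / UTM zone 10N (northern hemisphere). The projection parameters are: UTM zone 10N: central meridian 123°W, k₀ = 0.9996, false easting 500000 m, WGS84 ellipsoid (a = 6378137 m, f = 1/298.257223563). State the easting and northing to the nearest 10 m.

E 554520 m, N 4270770 m

Zone 10 central meridian λ₀ = 6×10 − 183 = -123°; Δλ = +0.6260°.
Transverse Mercator on WGS84 with k₀ = 0.9996 gives E = 554522.885 m, N = 4270766.737 m.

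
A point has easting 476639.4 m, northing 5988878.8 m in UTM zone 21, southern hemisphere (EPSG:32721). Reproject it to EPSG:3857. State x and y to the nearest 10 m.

x -6374150 m, y -4334340 m

Unproject from UTM 21S (λ₀ = -57°) → φ = -36.24470042°, λ = -57.26000000°.
Web Mercator (R = 6378137 m): x = -6374154.043 m, y = -4334344.223 m.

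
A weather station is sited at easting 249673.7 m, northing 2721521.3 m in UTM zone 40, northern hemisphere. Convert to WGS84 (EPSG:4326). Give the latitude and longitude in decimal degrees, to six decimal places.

lat 24.587500°, lon 54.528000°

Zone 40N: λ₀ = 57°, k₀ = 0.9996, false easting 500000 m.
Meridian distance M = (N − FN)/k₀ = 2722610.3 m.
Inverse transverse Mercator on WGS84 gives φ = 24.58750003°, λ = 54.52800002°.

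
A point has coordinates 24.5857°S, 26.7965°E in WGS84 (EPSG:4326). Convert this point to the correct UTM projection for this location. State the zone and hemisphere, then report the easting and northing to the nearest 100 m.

Longitude 26.7965° lies in the 6° band [24°, 30°), giving zone 35; latitude is south of the equator, so 35S.
Zone 35 central meridian λ₀ = 6×35 − 183 = 27°; Δλ = -0.2035°.
Transverse Mercator on WGS84 with k₀ = 0.9996 gives E = 479396.522 m, N = 7280910.607 m.

Zone 35S: E 479400 m, N 7280900 m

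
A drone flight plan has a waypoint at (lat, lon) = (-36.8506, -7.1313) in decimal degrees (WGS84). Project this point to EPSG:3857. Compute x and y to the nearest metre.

Web Mercator is spherical with R = a = 6378137 m.
x = R·λ = 6378137 × -0.124464665 = -793852.685 m.
y = R·ln tan(π/4 + φ/2) = 6378137 × -0.692726224 = -4418302.763 m.

x -793853 m, y -4418303 m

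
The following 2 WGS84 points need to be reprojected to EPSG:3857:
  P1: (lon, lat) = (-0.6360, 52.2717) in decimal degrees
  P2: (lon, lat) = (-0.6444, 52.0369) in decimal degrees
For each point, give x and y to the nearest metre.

P1: x -70799 m, y 6849402 m; P2: x -71734 m, y 6806800 m

Web Mercator: x = R·λ, y = R·ln tan(π/4+φ/2), R = 6378137 m.
P1 (52.2717°, -0.6360°) → (-70799.196, 6849402.180) m.
P2 (52.0369°, -0.6444°) → (-71734.280, 6806800.200) m.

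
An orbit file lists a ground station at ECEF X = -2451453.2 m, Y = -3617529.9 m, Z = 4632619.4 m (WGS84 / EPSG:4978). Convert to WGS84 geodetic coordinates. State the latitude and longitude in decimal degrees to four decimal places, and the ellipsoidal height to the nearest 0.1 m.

λ = atan2(Y, X) = -124.12389991°; p = √(X²+Y²) = 4369913.7 m.
Bowring's method on WGS84 (a = 6378137 m, b = 6356752.314 m) gives φ = 46.86349968°, h = 1667.643 m.

lat 46.8635°, lon -124.1239°, h 1667.6 m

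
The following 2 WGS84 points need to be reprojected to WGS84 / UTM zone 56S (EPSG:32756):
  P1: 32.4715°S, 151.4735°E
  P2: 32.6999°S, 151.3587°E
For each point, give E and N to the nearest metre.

UTM zone 56S: λ₀ = 153°, k₀ = 0.9996.
P1 (-32.4715°, 151.4735°) → (356549.406, 6406274.047) m.
P2 (-32.6999°, 151.3587°) → (346150.814, 6380790.708) m.

P1: E 356549 m, N 6406274 m; P2: E 346151 m, N 6380791 m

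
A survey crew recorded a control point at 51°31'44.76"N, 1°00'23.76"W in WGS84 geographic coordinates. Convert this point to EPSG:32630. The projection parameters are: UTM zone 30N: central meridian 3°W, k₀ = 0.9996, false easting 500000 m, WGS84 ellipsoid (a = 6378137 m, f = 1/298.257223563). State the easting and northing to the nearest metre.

Zone 30 central meridian λ₀ = 6×30 − 183 = -3°; Δλ = +1.9934°.
Transverse Mercator on WGS84 with k₀ = 0.9996 gives E = 638272.940 m, N = 5710549.031 m.

E 638273 m, N 5710549 m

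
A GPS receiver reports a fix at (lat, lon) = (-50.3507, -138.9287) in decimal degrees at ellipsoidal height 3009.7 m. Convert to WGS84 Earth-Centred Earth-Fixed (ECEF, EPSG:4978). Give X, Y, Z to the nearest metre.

X -3075750 m, Y -2680436 m, Z -4890089 m

WGS84: a = 6378137 m, e² = 0.006694380; N(φ) = a/√(1−e²sin²φ) = 6390831.355 m.
X = (N+h)·cosφ·cosλ = -3075749.954 m; Y = (N+h)·cosφ·sinλ = -2680435.753 m; Z = (N(1−e²)+h)·sinφ = -4890089.430 m.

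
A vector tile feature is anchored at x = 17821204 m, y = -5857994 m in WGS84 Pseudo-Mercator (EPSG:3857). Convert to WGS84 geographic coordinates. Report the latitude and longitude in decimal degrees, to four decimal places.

R = 6378137 m. λ = x/R = 160.09059935°.
φ = 2·arctan(exp(y/R)) − 90° = 2·arctan(0.39914) − 90° = -46.48239969°.

lat -46.4824°, lon 160.0906°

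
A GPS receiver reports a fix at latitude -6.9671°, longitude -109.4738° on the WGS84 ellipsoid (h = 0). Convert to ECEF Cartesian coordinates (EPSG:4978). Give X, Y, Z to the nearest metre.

X -2110720 m, Y -5969161 m, Z -768523 m

WGS84: a = 6378137 m, e² = 0.006694380; N(φ) = a/√(1−e²sin²φ) = 6378451.140 m.
X = (N+h)·cosφ·cosλ = -2110719.540 m; Y = (N+h)·cosφ·sinλ = -5969161.317 m; Z = (N(1−e²)+h)·sinφ = -768522.776 m.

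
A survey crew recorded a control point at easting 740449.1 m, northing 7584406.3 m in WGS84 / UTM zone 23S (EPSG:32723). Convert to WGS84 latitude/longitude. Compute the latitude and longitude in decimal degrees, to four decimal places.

Zone 23S: λ₀ = -45°, k₀ = 0.9996, false easting 500000 m, false northing 10000000 m.
Meridian distance M = (N − FN)/k₀ = -2416560.3 m.
Inverse transverse Mercator on WGS84 gives φ = -21.82790020°, λ = -42.67379987°.

lat -21.8279°, lon -42.6738°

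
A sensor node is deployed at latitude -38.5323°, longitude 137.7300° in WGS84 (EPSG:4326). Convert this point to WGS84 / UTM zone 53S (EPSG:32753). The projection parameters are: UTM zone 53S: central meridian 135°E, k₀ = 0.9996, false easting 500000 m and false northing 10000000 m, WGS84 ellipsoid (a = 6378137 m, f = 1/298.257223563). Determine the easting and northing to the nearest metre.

Zone 53 central meridian λ₀ = 6×53 − 183 = 135°; Δλ = +2.7300°.
Transverse Mercator on WGS84 with k₀ = 0.9996 gives E = 737964.206 m, N = 5731589.347 m.

E 737964 m, N 5731589 m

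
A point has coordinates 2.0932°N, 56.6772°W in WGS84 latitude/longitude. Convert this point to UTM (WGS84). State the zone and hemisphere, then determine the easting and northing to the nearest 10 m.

Longitude -56.6772° lies in the 6° band [-60°, -54°), giving zone 21; latitude is north of the equator, so 21N.
Zone 21 central meridian λ₀ = 6×21 − 183 = -57°; Δλ = +0.3228°.
Transverse Mercator on WGS84 with k₀ = 0.9996 gives E = 535895.941 m, N = 231366.219 m.

Zone 21N: E 535900 m, N 231370 m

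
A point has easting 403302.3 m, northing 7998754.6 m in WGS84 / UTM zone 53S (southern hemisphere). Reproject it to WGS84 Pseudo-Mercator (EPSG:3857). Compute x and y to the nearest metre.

Unproject from UTM 53S (λ₀ = 135°) → φ = -18.09780012°, λ = 134.08610007°.
Web Mercator (R = 6378137 m): x = 14926396.382 m, y = -2048999.058 m.

x 14926396 m, y -2048999 m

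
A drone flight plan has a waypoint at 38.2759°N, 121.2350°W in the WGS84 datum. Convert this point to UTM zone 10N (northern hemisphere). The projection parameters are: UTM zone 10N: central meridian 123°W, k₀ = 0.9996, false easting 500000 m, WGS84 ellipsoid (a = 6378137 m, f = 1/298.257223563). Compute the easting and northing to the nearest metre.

E 654386 m, N 4237901 m

Zone 10 central meridian λ₀ = 6×10 − 183 = -123°; Δλ = +1.7650°.
Transverse Mercator on WGS84 with k₀ = 0.9996 gives E = 654385.656 m, N = 4237900.687 m.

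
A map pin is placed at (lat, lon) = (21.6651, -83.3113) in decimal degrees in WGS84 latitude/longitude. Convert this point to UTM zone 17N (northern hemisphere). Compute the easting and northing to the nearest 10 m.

E 260820 m, N 2397540 m

Zone 17 central meridian λ₀ = 6×17 − 183 = -81°; Δλ = -2.3113°.
Transverse Mercator on WGS84 with k₀ = 0.9996 gives E = 260822.051 m, N = 2397540.643 m.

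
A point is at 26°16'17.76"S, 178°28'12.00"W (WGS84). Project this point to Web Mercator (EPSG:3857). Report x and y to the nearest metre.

x -19867190 m, y -3032759 m

Web Mercator is spherical with R = a = 6378137 m.
x = R·λ = 6378137 × -3.114889116 = -19867189.522 m.
y = R·ln tan(π/4 + φ/2) = 6378137 × -0.475492897 = -3032758.839 m.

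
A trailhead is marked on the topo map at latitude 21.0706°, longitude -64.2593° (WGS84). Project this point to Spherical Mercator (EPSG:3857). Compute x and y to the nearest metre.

Web Mercator is spherical with R = a = 6378137 m.
x = R·λ = 6378137 × -1.121536360 = -7153312.555 m.
y = R·ln tan(π/4 + φ/2) = 6378137 × 0.376332286 = 2400298.877 m.

x -7153313 m, y 2400299 m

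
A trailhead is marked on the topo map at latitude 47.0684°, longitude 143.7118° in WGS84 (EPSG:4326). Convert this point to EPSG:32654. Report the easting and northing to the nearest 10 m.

Zone 54 central meridian λ₀ = 6×54 − 183 = 141°; Δλ = +2.7118°.
Transverse Mercator on WGS84 with k₀ = 0.9996 gives E = 705897.439 m, N = 5216334.010 m.

E 705900 m, N 5216330 m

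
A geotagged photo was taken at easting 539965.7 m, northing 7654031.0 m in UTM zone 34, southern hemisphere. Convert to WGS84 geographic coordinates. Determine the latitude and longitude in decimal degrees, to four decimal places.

Zone 34S: λ₀ = 21°, k₀ = 0.9996, false easting 500000 m, false northing 10000000 m.
Meridian distance M = (N − FN)/k₀ = -2346907.8 m.
Inverse transverse Mercator on WGS84 gives φ = -21.21479958°, λ = 21.38510030°.

lat -21.2148°, lon 21.3851°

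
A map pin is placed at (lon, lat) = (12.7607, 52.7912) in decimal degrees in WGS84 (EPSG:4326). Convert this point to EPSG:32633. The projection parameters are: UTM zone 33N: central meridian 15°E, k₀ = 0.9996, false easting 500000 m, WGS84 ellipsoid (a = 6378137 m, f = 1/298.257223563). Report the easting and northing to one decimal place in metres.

E 349006.1 m, N 5851394.2 m

Zone 33 central meridian λ₀ = 6×33 − 183 = 15°; Δλ = -2.2393°.
Transverse Mercator on WGS84 with k₀ = 0.9996 gives E = 349006.058 m, N = 5851394.195 m.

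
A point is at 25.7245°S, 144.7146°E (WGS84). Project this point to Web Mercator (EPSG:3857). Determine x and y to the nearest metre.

x 16109556 m, y -2964999 m

Web Mercator is spherical with R = a = 6378137 m.
x = R·λ = 6378137 × 2.525746246 = 16109555.582 m.
y = R·ln tan(π/4 + φ/2) = 6378137 × -0.464869116 = -2964998.907 m.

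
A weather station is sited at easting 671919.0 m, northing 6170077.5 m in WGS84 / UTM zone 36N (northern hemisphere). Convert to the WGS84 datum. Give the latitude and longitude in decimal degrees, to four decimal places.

lat 55.6461°, lon 35.7320°

Zone 36N: λ₀ = 33°, k₀ = 0.9996, false easting 500000 m.
Meridian distance M = (N − FN)/k₀ = 6172546.5 m.
Inverse transverse Mercator on WGS84 gives φ = 55.64610028°, λ = 35.73200057°.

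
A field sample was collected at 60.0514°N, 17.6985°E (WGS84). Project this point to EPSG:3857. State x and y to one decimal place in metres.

x 1970188.0 m, y 8411190.4 m

Web Mercator is spherical with R = a = 6378137 m.
x = R·λ = 6378137 × 0.308897098 = 1970188.008 m.
y = R·ln tan(π/4 + φ/2) = 6378137 × 1.318753491 = 8411190.435 m.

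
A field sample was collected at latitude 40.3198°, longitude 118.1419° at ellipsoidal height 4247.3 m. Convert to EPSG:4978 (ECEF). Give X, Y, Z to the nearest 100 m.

X -2298400 m, Y 4297000 m, Z 4107900 m

WGS84: a = 6378137 m, e² = 0.006694380; N(φ) = a/√(1−e²sin²φ) = 6387094.121 m.
X = (N+h)·cosφ·cosλ = -2298404.970 m; Y = (N+h)·cosφ·sinλ = 4296964.112 m; Z = (N(1−e²)+h)·sinφ = 4107872.090 m.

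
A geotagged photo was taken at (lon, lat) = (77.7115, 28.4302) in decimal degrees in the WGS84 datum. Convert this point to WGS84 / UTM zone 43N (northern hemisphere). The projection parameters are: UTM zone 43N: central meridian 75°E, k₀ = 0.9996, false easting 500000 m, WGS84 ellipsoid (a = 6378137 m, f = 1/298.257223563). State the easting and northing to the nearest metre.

Zone 43 central meridian λ₀ = 6×43 − 183 = 75°; Δλ = +2.7115°.
Transverse Mercator on WGS84 with k₀ = 0.9996 gives E = 765589.818 m, N = 3147852.722 m.

E 765590 m, N 3147853 m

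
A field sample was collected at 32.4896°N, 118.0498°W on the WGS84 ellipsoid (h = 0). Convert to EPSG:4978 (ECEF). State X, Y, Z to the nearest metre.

WGS84: a = 6378137 m, e² = 0.006694380; N(φ) = a/√(1−e²sin²φ) = 6384305.640 m.
X = (N+h)·cosφ·cosλ = -2532278.991 m; Y = (N+h)·cosφ·sinλ = -4752554.224 m; Z = (N(1−e²)+h)·sinφ = 3406350.418 m.

X -2532279 m, Y -4752554 m, Z 3406350 m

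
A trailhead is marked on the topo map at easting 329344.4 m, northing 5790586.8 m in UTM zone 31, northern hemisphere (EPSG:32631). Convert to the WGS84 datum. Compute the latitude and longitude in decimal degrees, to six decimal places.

lat 52.239200°, lon 0.500600°

Zone 31N: λ₀ = 3°, k₀ = 0.9996, false easting 500000 m.
Meridian distance M = (N − FN)/k₀ = 5792904.0 m.
Inverse transverse Mercator on WGS84 gives φ = 52.23920016°, λ = 0.50060045°.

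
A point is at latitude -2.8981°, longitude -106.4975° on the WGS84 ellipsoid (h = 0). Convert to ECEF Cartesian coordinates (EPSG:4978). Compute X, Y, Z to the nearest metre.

WGS84: a = 6378137 m, e² = 0.006694380; N(φ) = a/√(1−e²sin²φ) = 6378191.575 m.
X = (N+h)·cosφ·cosλ = -1808920.926 m; Y = (N+h)·cosφ·sinλ = -6107793.329 m; Z = (N(1−e²)+h)·sinφ = -320321.421 m.

X -1808921 m, Y -6107793 m, Z -320321 m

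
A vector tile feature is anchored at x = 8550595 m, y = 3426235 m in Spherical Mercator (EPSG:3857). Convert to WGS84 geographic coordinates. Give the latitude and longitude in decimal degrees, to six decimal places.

lat 29.396703°, lon 76.811302°

R = 6378137 m. λ = x/R = 76.81130177°.
φ = 2·arctan(exp(y/R)) − 90° = 2·arctan(1.71118) − 90° = 29.39670314°.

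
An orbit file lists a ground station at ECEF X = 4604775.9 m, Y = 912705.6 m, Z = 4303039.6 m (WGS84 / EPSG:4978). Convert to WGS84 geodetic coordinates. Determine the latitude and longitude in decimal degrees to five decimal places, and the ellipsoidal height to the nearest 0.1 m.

λ = atan2(Y, X) = 11.21119958°; p = √(X²+Y²) = 4694357.5 m.
Bowring's method on WGS84 (a = 6378137 m, b = 6356752.314 m) gives φ = 42.70140036°, h = -211.311 m.

lat 42.70140°, lon 11.21120°, h -211.3 m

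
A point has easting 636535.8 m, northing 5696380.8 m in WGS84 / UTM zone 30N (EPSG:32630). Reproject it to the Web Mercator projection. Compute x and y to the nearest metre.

x -115449 m, y 6692749 m

Unproject from UTM 30N (λ₀ = -3°) → φ = 51.40220013°, λ = -1.03709984°.
Web Mercator (R = 6378137 m): x = -115449.426 m, y = 6692749.016 m.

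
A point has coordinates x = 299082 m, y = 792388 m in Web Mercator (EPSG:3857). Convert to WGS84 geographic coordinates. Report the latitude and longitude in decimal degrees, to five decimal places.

R = 6378137 m. λ = x/R = 2.68669932°.
φ = 2·arctan(exp(y/R)) − 90° = 2·arctan(1.13228) − 90° = 7.09990221°.

lat 7.09990°, lon 2.68670°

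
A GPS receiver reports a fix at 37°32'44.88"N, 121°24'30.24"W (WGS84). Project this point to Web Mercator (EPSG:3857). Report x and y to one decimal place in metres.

x -13515121.3 m, y 4515459.8 m

Web Mercator is spherical with R = a = 6378137 m.
x = R·λ = 6378137 × -2.118976320 = -13515121.266 m.
y = R·ln tan(π/4 + φ/2) = 6378137 × 0.707959048 = 4515459.799 m.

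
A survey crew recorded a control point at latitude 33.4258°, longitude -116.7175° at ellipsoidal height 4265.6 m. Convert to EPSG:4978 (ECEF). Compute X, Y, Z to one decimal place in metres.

X -2397299.0 m, Y -4762873.9 m, Z 3495818.4 m

WGS84: a = 6378137 m, e² = 0.006694380; N(φ) = a/√(1−e²sin²φ) = 6384625.041 m.
X = (N+h)·cosφ·cosλ = -2397299.006 m; Y = (N+h)·cosφ·sinλ = -4762873.882 m; Z = (N(1−e²)+h)·sinφ = 3495818.433 m.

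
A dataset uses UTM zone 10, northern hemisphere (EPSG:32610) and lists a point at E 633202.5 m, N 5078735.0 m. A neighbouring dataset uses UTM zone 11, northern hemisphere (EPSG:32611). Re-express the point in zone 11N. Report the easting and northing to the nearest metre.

UTM 10N → geographic: φ = 45.84929996°, λ = -121.28440000°.
UTM 11N (λ₀ = -117°) forward: E = 167358.468 m, N = 5086235.791 m.

E 167358 m, N 5086236 m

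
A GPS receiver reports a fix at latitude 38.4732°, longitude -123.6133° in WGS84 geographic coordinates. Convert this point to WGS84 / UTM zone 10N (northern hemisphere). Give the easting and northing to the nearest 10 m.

Zone 10 central meridian λ₀ = 6×10 − 183 = -123°; Δλ = -0.6133°.
Transverse Mercator on WGS84 with k₀ = 0.9996 gives E = 446501.501 m, N = 4258497.806 m.

E 446500 m, N 4258500 m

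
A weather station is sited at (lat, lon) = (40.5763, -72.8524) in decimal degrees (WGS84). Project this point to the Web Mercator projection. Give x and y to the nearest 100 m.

Web Mercator is spherical with R = a = 6378137 m.
x = R·λ = 6378137 × -1.271514248 = -8109892.071 m.
y = R·ln tan(π/4 + φ/2) = 6378137 × 0.776095819 = 4950045.460 m.

x -8109900 m, y 4950000 m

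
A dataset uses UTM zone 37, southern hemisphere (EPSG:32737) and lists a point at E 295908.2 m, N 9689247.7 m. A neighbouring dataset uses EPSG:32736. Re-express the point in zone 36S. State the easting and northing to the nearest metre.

E 963204 m, N 9688582 m

UTM 37S → geographic: φ = -2.81000019°, λ = 37.16400017°.
UTM 36S (λ₀ = 33°) forward: E = 963204.265 m, N = 9688581.779 m.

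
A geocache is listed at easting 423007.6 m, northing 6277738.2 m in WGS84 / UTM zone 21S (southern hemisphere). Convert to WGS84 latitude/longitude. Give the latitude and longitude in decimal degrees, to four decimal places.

Zone 21S: λ₀ = -57°, k₀ = 0.9996, false easting 500000 m, false northing 10000000 m.
Meridian distance M = (N − FN)/k₀ = -3723751.3 m.
Inverse transverse Mercator on WGS84 gives φ = -33.63740008°, λ = -57.83019959°.

lat -33.6374°, lon -57.8302°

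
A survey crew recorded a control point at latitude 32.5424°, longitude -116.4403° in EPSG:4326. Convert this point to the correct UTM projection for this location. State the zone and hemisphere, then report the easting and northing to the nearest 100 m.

Longitude -116.4403° lies in the 6° band [-120°, -114°), giving zone 11; latitude is north of the equator, so 11N.
Zone 11 central meridian λ₀ = 6×11 − 183 = -117°; Δλ = +0.5597°.
Transverse Mercator on WGS84 with k₀ = 0.9996 gives E = 552553.425 m, N = 3600697.302 m.

Zone 11N: E 552600 m, N 3600700 m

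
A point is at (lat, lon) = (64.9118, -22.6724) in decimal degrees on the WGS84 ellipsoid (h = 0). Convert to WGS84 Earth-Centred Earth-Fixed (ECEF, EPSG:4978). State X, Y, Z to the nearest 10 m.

WGS84: a = 6378137 m, e² = 0.006694380; N(φ) = a/√(1−e²sin²φ) = 6395720.036 m.
X = (N+h)·cosφ·cosλ = 2502305.248 m; Y = (N+h)·cosφ·sinλ = -1045320.936 m; Z = (N(1−e²)+h)·sinφ = 5753547.129 m.

X 2502310 m, Y -1045320 m, Z 5753550 m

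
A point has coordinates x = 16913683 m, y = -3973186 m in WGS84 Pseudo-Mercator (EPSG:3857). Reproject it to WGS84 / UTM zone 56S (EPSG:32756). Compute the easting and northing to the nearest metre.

E 401468 m, N 6283374 m

Web Mercator inverse (R = 6378137 m) → φ = -33.58479898°, λ = 151.93819950°.
UTM 56S forward: E = 401468.328 m, N = 6283374.061 m.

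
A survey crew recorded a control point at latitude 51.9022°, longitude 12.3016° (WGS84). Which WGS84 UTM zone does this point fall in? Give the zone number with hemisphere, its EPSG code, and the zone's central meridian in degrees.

UTM zone = ⌊(λ + 180)/6⌋ + 1; 12.3016° ∈ [12°, 18°) → zone 33.
Hemisphere: N (φ ≥ 0).
Central meridian λ₀ = 6×33 − 183 = 15°.
EPSG code: 32633.

Zone 33N (EPSG:32633), central meridian 15°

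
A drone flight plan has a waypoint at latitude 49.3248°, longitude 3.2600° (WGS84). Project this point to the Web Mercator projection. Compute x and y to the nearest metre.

Web Mercator is spherical with R = a = 6378137 m.
x = R·λ = 6378137 × 0.056897734 = 362901.540 m.
y = R·ln tan(π/4 + φ/2) = 6378137 × 0.992476947 = 6330153.940 m.

x 362902 m, y 6330154 m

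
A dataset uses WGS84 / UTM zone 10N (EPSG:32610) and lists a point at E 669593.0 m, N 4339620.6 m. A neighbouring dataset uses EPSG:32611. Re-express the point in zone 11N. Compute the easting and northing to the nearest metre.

UTM 10N → geographic: φ = 39.18930043°, λ = -121.03629963°.
UTM 11N (λ₀ = -117°) forward: E = 151364.351 m, N = 4345550.541 m.

E 151364 m, N 4345551 m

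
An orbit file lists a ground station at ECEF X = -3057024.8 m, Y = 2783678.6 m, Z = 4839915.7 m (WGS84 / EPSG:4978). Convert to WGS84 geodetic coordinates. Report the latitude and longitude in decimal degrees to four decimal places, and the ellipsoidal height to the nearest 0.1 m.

lat 49.6842°, lon 137.6795°, h -290.2 m

λ = atan2(Y, X) = 137.67949992°; p = √(X²+Y²) = 4134521.4 m.
Bowring's method on WGS84 (a = 6378137 m, b = 6356752.314 m) gives φ = 49.68420019°, h = -290.213 m.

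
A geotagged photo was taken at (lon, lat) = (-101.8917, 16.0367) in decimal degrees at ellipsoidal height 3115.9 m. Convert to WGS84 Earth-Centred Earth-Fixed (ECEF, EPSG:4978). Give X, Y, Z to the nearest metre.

WGS84: a = 6378137 m, e² = 0.006694380; N(φ) = a/√(1−e²sin²φ) = 6379766.877 m.
X = (N+h)·cosφ·cosλ = -1264088.463 m; Y = (N+h)·cosφ·sinλ = -6002839.242 m; Z = (N(1−e²)+h)·sinφ = 1751492.279 m.

X -1264088 m, Y -6002839 m, Z 1751492 m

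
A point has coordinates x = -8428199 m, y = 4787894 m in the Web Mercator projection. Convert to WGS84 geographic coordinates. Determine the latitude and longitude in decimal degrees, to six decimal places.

lat 39.460801°, lon -75.711800°

R = 6378137 m. λ = x/R = -75.71179979°.
φ = 2·arctan(exp(y/R)) − 90° = 2·arctan(2.11842) − 90° = 39.46080131°.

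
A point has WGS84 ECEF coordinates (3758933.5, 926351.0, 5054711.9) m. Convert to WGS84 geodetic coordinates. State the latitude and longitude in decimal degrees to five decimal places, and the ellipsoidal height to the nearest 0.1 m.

lat 52.73710°, lon 13.84410°, h 2298.1 m

λ = atan2(Y, X) = 13.84410047°; p = √(X²+Y²) = 3871396.0 m.
Bowring's method on WGS84 (a = 6378137 m, b = 6356752.314 m) gives φ = 52.73709944°, h = 2298.107 m.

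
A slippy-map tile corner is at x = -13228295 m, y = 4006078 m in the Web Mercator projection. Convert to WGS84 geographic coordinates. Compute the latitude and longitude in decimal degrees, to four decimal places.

R = 6378137 m. λ = x/R = -118.83179581°.
φ = 2·arctan(exp(y/R)) − 90° = 2·arctan(1.87404) − 90° = 33.83059729°.

lat 33.8306°, lon -118.8318°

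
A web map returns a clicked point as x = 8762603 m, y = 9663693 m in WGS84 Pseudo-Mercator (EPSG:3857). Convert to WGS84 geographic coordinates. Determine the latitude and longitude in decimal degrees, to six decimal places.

lat 65.209201°, lon 78.715802°

R = 6378137 m. λ = x/R = 78.71580204°.
φ = 2·arctan(exp(y/R)) − 90° = 2·arctan(4.55000) − 90° = 65.20920116°.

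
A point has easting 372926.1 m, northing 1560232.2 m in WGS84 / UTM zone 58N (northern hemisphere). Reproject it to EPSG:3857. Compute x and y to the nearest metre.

Unproject from UTM 58N (λ₀ = 165°) → φ = 14.11019986°, λ = 163.82279966°.
Web Mercator (R = 6378137 m): x = 18236670.638 m, y = 1586862.530 m.

x 18236671 m, y 1586863 m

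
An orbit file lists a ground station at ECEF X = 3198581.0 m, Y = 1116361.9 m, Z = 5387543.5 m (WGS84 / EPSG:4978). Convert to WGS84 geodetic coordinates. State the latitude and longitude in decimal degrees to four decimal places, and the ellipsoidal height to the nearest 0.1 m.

λ = atan2(Y, X) = 19.23989956°; p = √(X²+Y²) = 3387799.3 m.
Bowring's method on WGS84 (a = 6378137 m, b = 6356752.314 m) gives φ = 58.01060017°, h = 1391.546 m.

lat 58.0106°, lon 19.2399°, h 1391.5 m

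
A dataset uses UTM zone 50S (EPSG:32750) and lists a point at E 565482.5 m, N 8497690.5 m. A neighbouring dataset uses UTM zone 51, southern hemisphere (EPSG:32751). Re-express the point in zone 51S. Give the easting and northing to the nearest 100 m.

E -84400 m, N 8491300 m

UTM 50S → geographic: φ = -13.58859962°, λ = 117.60529985°.
UTM 51S (λ₀ = 123°) forward: E = -84372.954 m, N = 8491294.078 m.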